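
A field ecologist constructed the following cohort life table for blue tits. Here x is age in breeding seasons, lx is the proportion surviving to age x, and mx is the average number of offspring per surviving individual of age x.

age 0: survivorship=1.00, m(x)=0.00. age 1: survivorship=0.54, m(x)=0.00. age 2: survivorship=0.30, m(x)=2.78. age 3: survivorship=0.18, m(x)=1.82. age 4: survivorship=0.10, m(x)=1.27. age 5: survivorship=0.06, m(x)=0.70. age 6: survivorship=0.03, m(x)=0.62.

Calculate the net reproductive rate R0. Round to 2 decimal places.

1.35

lx·mx by age: 0, 0, 0.834, 0.3276, 0.127, 0.042, 0.0186
R0 = Σ lx·mx = 1.3492 → 1.35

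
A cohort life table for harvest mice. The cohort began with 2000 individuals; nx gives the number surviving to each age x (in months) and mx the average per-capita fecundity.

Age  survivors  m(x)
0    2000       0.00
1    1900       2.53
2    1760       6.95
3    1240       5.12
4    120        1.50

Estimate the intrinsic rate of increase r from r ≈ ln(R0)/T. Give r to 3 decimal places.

lx = nx/n0 = nx/2000: 1, 0.95, 0.88, 0.62, 0.06
R0 = Σ lx·mx = 0 + 2.4035 + 6.116 + 3.1744 + 0.09 = 11.7839
Σ x·lx·mx = 24.5187; T = 24.5187/11.7839 = 2.08069…
r ≈ ln(R0)/T = ln(11.7839)/2.08069… = 1.18553… → 1.186

1.186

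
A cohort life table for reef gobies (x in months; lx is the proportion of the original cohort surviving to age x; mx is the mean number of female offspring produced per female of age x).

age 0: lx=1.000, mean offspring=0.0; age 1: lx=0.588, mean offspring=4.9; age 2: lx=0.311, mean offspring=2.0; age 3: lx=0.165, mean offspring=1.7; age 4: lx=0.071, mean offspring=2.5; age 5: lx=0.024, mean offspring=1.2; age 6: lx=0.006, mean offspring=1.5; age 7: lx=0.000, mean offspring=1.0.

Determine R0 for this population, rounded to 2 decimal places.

4.00

lx·mx by age: 0, 2.8812, 0.622, 0.2805, 0.1775, 0.0288, 0.009, 0
R0 = Σ lx·mx = 3.999 → 4.00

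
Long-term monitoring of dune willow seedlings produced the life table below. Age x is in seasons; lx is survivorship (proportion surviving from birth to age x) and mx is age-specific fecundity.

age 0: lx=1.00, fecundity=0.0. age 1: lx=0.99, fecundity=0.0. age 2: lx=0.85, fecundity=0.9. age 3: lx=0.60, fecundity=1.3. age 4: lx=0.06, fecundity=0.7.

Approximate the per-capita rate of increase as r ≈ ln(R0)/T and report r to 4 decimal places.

R0 = Σ lx·mx = 0 + 0 + 0.765 + 0.78 + 0.042 = 1.587
Σ x·lx·mx = 4.038; T = 4.038/1.587 = 2.54442…
r ≈ ln(R0)/T = ln(1.587)/2.54442… = 0.181513… → 0.1815

0.1815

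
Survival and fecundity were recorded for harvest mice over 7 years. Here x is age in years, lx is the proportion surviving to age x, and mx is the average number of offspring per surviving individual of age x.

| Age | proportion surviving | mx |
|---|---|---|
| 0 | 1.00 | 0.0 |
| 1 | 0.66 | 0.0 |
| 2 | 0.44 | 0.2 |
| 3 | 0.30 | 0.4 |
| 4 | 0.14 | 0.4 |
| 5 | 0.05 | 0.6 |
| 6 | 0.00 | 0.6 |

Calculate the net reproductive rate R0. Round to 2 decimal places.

0.29

lx·mx by age: 0, 0, 0.088, 0.12, 0.056, 0.03, 0
R0 = Σ lx·mx = 0.294 → 0.29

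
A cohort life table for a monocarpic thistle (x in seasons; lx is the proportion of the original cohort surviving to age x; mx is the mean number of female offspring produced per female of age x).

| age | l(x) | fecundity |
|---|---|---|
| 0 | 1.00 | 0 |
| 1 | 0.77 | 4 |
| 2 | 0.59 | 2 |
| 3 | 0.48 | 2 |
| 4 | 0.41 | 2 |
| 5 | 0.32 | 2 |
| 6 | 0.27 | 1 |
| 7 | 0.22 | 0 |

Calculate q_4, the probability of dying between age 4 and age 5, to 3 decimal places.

0.220

q_4 = (l_4 − l_5) / l_4 = (0.41 − 0.32) / 0.41
     = 0.09 / 0.41 = 0.219512… → 0.220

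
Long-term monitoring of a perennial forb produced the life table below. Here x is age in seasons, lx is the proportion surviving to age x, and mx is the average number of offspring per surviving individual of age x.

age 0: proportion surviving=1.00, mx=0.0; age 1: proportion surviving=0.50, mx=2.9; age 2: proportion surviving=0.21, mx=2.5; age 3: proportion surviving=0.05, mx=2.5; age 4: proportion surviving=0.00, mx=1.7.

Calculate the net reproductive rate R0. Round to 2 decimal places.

lx·mx by age: 0, 1.45, 0.525, 0.125, 0
R0 = Σ lx·mx = 2.1 → 2.10

2.10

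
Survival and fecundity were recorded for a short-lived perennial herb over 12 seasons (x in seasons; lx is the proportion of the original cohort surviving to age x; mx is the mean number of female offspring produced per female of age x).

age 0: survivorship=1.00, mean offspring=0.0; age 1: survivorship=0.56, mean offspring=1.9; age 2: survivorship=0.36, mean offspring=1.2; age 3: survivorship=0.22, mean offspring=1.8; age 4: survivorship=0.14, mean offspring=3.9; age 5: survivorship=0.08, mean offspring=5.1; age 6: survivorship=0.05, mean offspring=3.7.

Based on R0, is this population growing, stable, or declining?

growing

R0 = Σ lx·mx = 0 + 1.064 + 0.432 + 0.396 + 0.546 + 0.408 + 0.185 = 3.031
R0 > 1, so the population is growing.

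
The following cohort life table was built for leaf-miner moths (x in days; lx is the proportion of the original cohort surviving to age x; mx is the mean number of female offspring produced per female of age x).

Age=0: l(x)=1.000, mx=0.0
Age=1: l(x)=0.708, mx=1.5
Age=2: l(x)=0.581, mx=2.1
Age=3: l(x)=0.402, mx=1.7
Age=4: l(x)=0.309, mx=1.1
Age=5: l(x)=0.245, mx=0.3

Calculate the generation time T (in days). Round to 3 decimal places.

lx·mx: 0, 1.062, 1.2201, 0.6834, 0.3399, 0.0735 → R0 = 3.3789
x·lx·mx: 0, 1.062, 2.4402, 2.0502, 1.3596, 0.3675 → Σ = 7.2795
T = 7.2795 / 3.3789 = 2.154399… → 2.154

2.154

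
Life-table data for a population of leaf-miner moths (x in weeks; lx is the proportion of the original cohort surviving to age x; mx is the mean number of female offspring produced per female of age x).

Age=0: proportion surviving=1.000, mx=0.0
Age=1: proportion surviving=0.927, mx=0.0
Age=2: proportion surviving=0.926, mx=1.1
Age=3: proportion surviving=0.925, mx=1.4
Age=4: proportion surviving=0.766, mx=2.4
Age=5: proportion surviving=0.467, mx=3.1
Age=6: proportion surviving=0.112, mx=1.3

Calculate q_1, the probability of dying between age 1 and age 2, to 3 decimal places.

q_1 = (l_1 − l_2) / l_1 = (0.927 − 0.926) / 0.927
     = 0.001 / 0.927 = 0.001079… → 0.001

0.001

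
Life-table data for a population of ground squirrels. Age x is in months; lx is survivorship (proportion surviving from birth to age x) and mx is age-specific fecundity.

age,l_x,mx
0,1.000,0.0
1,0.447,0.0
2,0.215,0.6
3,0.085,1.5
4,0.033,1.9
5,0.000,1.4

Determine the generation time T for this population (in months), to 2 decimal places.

lx·mx: 0, 0, 0.129, 0.1275, 0.0627, 0 → R0 = 0.3192
x·lx·mx: 0, 0, 0.258, 0.3825, 0.2508, 0 → Σ = 0.8913
T = 0.8913 / 0.3192 = 2.792293… → 2.79

2.79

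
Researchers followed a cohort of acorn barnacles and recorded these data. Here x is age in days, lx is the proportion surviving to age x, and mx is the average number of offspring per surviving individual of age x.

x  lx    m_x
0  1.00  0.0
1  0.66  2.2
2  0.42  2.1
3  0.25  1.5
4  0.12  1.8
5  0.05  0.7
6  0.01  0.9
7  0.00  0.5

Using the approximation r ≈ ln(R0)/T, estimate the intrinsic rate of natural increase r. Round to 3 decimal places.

R0 = Σ lx·mx = 0 + 1.452 + 0.882 + 0.375 + 0.216 + 0.035 + 0.009 + 0 = 2.969
Σ x·lx·mx = 5.434; T = 5.434/2.969 = 1.83025…
r ≈ ln(R0)/T = ln(2.969)/1.83025… = 0.59458… → 0.595

0.595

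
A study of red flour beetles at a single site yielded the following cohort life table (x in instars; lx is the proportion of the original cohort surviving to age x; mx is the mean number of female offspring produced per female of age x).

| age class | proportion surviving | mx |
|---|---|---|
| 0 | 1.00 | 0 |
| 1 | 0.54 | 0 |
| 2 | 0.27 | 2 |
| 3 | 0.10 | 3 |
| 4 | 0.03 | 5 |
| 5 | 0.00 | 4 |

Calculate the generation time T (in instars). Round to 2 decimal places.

2.61

lx·mx: 0, 0, 0.54, 0.3, 0.15, 0 → R0 = 0.99
x·lx·mx: 0, 0, 1.08, 0.9, 0.6, 0 → Σ = 2.58
T = 2.58 / 0.99 = 2.606061… → 2.61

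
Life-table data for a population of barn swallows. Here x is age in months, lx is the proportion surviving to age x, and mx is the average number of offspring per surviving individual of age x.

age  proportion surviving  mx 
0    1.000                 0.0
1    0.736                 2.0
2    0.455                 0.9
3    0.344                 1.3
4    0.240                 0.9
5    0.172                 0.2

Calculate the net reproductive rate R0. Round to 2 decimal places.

2.58

lx·mx by age: 0, 1.472, 0.4095, 0.4472, 0.216, 0.0344
R0 = Σ lx·mx = 2.5791 → 2.58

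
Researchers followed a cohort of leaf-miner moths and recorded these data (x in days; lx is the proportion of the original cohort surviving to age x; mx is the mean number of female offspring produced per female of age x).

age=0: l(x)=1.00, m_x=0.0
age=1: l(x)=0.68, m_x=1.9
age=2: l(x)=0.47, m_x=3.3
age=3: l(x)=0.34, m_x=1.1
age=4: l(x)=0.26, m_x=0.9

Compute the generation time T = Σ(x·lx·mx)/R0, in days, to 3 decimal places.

lx·mx: 0, 1.292, 1.551, 0.374, 0.234 → R0 = 3.451
x·lx·mx: 0, 1.292, 3.102, 1.122, 0.936 → Σ = 6.452
T = 6.452 / 3.451 = 1.869603… → 1.870

1.870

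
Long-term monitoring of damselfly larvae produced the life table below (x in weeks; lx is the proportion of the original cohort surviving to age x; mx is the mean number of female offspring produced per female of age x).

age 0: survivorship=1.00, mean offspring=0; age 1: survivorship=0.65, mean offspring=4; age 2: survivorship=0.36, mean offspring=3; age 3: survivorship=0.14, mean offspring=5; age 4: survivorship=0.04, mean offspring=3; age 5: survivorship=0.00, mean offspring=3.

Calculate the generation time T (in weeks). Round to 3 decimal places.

1.631

lx·mx: 0, 2.6, 1.08, 0.7, 0.12, 0 → R0 = 4.5
x·lx·mx: 0, 2.6, 2.16, 2.1, 0.48, 0 → Σ = 7.34
T = 7.34 / 4.5 = 1.631111… → 1.631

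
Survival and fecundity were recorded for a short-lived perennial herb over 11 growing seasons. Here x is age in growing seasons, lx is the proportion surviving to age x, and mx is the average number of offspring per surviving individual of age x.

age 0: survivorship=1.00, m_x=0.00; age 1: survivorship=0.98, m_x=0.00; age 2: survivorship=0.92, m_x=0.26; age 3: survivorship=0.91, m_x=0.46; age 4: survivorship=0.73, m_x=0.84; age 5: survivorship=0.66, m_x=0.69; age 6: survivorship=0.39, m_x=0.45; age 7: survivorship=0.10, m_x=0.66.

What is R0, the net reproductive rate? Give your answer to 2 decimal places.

lx·mx by age: 0, 0, 0.2392, 0.4186, 0.6132, 0.4554, 0.1755, 0.066
R0 = Σ lx·mx = 1.9679 → 1.97

1.97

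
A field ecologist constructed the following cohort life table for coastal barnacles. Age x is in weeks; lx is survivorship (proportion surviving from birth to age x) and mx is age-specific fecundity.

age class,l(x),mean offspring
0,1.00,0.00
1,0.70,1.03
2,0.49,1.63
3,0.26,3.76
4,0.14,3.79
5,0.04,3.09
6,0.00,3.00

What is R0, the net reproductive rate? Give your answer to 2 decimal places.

lx·mx by age: 0, 0.721, 0.7987, 0.9776, 0.5306, 0.1236, 0
R0 = Σ lx·mx = 3.1515 → 3.15

3.15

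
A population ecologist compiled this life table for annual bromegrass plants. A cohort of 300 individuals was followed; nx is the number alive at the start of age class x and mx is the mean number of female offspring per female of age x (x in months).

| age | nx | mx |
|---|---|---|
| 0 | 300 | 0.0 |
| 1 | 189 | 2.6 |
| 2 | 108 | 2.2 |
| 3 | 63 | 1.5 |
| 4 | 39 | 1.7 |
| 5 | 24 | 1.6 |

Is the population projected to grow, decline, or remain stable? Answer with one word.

growing

lx = nx/n0 = nx/300: 1, 0.63, 0.36, 0.21, 0.13, 0.08
R0 = Σ lx·mx = 0 + 1.638 + 0.792 + 0.315 + 0.221 + 0.128 = 3.094
R0 > 1, so the population is growing.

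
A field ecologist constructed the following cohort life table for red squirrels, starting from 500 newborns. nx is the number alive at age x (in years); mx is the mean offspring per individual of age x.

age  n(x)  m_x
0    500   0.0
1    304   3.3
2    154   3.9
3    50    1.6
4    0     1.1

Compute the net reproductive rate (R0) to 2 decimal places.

3.37

lx = nx/n0 = nx/500: 1, 0.608, 0.308, 0.1, 0
lx·mx by age: 0, 2.0064, 1.2012, 0.16, 0
R0 = Σ lx·mx = 3.3676 → 3.37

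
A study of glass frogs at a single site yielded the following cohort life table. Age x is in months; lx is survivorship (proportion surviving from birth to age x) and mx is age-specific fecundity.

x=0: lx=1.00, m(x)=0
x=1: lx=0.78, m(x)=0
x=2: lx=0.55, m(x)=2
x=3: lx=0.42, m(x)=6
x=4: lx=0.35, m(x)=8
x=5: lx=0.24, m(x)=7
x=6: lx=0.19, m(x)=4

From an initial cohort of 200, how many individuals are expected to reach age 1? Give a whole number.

156

Expected survivors = N0 · l_1 = 200 × 0.78 = 156 → 156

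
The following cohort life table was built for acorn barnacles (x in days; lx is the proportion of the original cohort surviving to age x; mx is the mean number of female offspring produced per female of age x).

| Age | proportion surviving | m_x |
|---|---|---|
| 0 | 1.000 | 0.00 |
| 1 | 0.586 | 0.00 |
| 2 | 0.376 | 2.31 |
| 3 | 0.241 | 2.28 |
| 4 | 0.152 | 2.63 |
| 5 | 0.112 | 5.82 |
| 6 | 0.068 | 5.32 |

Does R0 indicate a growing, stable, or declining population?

R0 = Σ lx·mx = 0 + 0 + 0.86856 + 0.54948 + 0.39976 + 0.65184 + 0.36176 = 2.8314
R0 > 1, so the population is growing.

growing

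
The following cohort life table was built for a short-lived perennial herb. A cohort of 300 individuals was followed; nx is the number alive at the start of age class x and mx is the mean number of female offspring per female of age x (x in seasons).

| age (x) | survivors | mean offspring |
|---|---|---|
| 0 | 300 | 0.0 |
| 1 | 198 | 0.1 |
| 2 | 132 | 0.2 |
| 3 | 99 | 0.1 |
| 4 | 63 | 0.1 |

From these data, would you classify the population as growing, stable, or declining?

lx = nx/n0 = nx/300: 1, 0.66, 0.44, 0.33, 0.21
R0 = Σ lx·mx = 0 + 0.066 + 0.088 + 0.033 + 0.021 = 0.208
R0 < 1, so the population is declining.

declining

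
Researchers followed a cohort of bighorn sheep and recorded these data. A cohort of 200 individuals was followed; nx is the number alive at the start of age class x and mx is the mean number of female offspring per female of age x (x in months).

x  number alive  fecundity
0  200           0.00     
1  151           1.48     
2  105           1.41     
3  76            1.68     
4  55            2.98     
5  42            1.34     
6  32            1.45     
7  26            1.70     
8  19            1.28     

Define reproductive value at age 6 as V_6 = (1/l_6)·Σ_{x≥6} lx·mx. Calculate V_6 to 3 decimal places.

3.591

lx = nx/n0 = nx/200: 1, 0.755, 0.525, 0.38, 0.275, 0.21, 0.16, 0.13, 0.095
lx·mx for x ≥ 6: 0.232, 0.221, 0.1216 → sum = 0.5746
V_6 = 0.5746 / l_6 = 0.5746 / 0.16 = 3.59125 → 3.591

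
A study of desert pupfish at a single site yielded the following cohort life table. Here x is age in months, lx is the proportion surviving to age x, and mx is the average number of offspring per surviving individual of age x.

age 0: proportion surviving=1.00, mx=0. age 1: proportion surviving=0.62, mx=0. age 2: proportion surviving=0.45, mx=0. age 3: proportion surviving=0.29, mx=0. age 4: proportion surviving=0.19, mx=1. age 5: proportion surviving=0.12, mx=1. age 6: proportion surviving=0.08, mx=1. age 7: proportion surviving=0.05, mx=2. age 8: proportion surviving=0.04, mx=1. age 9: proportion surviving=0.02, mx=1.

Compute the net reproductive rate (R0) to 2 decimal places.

lx·mx by age: 0, 0, 0, 0, 0.19, 0.12, 0.08, 0.1, 0.04, 0.02
R0 = Σ lx·mx = 0.55 → 0.55

0.55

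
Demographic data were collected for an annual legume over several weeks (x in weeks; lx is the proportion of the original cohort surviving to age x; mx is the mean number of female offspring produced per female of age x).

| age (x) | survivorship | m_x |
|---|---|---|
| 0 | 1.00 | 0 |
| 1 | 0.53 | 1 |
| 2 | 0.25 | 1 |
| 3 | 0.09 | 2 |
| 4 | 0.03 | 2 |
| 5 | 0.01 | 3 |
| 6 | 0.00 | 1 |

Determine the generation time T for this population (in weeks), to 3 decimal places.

1.867

lx·mx: 0, 0.53, 0.25, 0.18, 0.06, 0.03, 0 → R0 = 1.05
x·lx·mx: 0, 0.53, 0.5, 0.54, 0.24, 0.15, 0 → Σ = 1.96
T = 1.96 / 1.05 = 1.866667… → 1.867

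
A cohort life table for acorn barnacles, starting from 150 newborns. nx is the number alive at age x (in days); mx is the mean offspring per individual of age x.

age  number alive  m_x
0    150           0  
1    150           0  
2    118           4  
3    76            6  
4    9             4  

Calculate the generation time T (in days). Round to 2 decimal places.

lx = nx/n0 = nx/150: 1, 1, 0.78667…, 0.50667…, 0.06
lx·mx: 0, 0, 3.146667…, 3.04…, 0.24 → R0 = 6.426667…
x·lx·mx: 0, 0, 6.293333…, 9.12…, 0.96 → Σ = 16.373333…
T = 16.373333… / 6.426667… = 2.547718… → 2.55

2.55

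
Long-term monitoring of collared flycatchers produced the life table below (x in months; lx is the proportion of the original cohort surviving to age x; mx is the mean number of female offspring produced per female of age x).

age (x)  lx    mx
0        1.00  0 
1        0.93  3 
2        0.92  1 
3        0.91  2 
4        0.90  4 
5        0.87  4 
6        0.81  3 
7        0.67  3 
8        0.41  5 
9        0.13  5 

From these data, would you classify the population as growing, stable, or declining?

R0 = Σ lx·mx = 0 + 2.79 + 0.92 + 1.82 + 3.6 + 3.48 + 2.43 + 2.01 + 2.05 + 0.65 = 19.75
R0 > 1, so the population is growing.

growing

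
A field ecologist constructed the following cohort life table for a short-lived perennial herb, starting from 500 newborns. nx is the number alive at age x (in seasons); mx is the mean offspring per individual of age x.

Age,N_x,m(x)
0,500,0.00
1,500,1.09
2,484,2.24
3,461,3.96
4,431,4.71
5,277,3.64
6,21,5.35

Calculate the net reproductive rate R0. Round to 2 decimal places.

13.21

lx = nx/n0 = nx/500: 1, 1, 0.968, 0.922, 0.862, 0.554, 0.042
lx·mx by age: 0, 1.09, 2.16832, 3.65112, 4.06002, 2.01656, 0.2247
R0 = Σ lx·mx = 13.21072 → 13.21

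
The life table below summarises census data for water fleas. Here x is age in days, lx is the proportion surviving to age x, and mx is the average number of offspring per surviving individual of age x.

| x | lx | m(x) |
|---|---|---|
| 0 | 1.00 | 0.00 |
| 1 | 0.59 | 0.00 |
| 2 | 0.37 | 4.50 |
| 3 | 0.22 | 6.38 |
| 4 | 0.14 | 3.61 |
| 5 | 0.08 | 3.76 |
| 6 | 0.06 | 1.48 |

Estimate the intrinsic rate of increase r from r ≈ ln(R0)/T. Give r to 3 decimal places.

0.471

R0 = Σ lx·mx = 0 + 0 + 1.665 + 1.4036 + 0.5054 + 0.3008 + 0.0888 = 3.9636
Σ x·lx·mx = 11.5992; T = 11.5992/3.9636 = 2.92643…
r ≈ ln(R0)/T = ln(3.9636)/2.92643… = 0.47059… → 0.471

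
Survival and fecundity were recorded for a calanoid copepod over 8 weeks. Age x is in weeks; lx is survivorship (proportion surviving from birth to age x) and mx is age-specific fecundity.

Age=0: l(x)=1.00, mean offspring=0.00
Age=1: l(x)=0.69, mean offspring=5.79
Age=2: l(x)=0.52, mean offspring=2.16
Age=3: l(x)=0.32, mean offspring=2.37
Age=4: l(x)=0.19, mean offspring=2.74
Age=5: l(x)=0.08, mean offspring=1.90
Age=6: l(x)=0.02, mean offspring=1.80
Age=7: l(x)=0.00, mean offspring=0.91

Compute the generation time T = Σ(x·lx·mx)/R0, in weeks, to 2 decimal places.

lx·mx: 0, 3.9951, 1.1232, 0.7584, 0.5206, 0.152, 0.036, 0 → R0 = 6.5853
x·lx·mx: 0, 3.9951, 2.2464, 2.2752, 2.0824, 0.76, 0.216, 0 → Σ = 11.5751
T = 11.5751 / 6.5853 = 1.757718… → 1.76

1.76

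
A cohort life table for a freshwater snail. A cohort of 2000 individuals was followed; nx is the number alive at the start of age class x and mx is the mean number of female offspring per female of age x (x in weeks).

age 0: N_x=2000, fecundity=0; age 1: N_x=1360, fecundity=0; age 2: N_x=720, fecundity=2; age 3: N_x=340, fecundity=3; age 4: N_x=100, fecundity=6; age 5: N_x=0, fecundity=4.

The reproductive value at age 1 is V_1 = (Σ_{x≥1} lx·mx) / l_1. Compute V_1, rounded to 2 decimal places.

2.25

lx = nx/n0 = nx/2000: 1, 0.68, 0.36, 0.17, 0.05, 0
lx·mx for x ≥ 1: 0, 0.72, 0.51, 0.3, 0 → sum = 1.53
V_1 = 1.53 / l_1 = 1.53 / 0.68 = 2.25 → 2.25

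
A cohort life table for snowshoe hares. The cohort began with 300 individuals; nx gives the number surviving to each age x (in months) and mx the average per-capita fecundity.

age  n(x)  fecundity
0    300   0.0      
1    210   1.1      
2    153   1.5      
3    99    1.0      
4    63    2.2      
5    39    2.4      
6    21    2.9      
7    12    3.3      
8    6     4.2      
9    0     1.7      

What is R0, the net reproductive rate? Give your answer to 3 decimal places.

lx = nx/n0 = nx/300: 1, 0.7, 0.51, 0.33, 0.21, 0.13, 0.07, 0.04, 0.02, 0
lx·mx by age: 0, 0.77, 0.765, 0.33, 0.462, 0.312, 0.203, 0.132, 0.084, 0
R0 = Σ lx·mx = 3.058 → 3.058

3.058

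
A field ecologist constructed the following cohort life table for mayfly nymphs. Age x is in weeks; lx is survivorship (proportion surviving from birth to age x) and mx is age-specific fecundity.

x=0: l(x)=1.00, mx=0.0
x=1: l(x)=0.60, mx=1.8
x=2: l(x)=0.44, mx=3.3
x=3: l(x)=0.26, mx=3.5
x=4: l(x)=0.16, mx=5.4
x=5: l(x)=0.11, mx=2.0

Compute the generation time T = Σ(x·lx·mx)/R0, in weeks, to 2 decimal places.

2.49

lx·mx: 0, 1.08, 1.452, 0.91, 0.864, 0.22 → R0 = 4.526
x·lx·mx: 0, 1.08, 2.904, 2.73, 3.456, 1.1 → Σ = 11.27
T = 11.27 / 4.526 = 2.490057… → 2.49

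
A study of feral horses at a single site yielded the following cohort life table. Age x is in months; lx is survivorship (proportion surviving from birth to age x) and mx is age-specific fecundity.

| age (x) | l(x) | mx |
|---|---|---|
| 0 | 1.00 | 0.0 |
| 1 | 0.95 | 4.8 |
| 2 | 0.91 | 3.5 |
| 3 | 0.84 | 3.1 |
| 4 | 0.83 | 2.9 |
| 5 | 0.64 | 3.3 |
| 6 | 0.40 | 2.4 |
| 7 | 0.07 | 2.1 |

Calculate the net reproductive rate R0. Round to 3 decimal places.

lx·mx by age: 0, 4.56, 3.185, 2.604, 2.407, 2.112, 0.96, 0.147
R0 = Σ lx·mx = 15.975 → 15.975

15.975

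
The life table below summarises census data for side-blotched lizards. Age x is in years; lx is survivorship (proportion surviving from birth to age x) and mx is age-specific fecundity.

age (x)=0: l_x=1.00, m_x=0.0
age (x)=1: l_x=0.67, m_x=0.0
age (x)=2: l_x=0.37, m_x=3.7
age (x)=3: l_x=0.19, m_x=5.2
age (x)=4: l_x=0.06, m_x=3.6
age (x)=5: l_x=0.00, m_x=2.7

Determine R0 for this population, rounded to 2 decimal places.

2.57

lx·mx by age: 0, 0, 1.369, 0.988, 0.216, 0
R0 = Σ lx·mx = 2.573 → 2.57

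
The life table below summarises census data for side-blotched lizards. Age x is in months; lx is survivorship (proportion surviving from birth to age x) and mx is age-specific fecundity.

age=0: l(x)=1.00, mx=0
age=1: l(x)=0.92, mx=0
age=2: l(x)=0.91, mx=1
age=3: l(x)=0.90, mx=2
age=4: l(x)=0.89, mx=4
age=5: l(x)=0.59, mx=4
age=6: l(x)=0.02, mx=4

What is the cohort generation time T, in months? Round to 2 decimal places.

lx·mx: 0, 0, 0.91, 1.8, 3.56, 2.36, 0.08 → R0 = 8.71
x·lx·mx: 0, 0, 1.82, 5.4, 14.24, 11.8, 0.48 → Σ = 33.74
T = 33.74 / 8.71 = 3.873708… → 3.87

3.87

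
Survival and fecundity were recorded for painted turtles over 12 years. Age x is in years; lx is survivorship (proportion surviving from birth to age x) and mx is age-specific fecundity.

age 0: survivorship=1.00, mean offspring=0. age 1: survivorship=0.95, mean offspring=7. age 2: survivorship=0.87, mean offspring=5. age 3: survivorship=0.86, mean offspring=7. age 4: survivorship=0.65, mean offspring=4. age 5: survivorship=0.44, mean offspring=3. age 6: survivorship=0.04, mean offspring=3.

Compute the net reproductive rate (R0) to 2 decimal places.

lx·mx by age: 0, 6.65, 4.35, 6.02, 2.6, 1.32, 0.12
R0 = Σ lx·mx = 21.06 → 21.06

21.06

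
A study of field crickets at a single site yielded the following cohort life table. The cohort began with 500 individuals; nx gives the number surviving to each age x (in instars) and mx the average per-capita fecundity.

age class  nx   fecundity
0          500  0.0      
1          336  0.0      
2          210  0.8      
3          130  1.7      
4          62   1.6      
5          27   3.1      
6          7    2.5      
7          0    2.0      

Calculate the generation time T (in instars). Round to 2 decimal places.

lx = nx/n0 = nx/500: 1, 0.672, 0.42, 0.26, 0.124, 0.054, 0.014, 0
lx·mx: 0, 0, 0.336, 0.442, 0.1984, 0.1674, 0.035, 0 → R0 = 1.1788
x·lx·mx: 0, 0, 0.672, 1.326, 0.7936, 0.837, 0.21, 0 → Σ = 3.8386
T = 3.8386 / 1.1788 = 3.256362… → 3.26

3.26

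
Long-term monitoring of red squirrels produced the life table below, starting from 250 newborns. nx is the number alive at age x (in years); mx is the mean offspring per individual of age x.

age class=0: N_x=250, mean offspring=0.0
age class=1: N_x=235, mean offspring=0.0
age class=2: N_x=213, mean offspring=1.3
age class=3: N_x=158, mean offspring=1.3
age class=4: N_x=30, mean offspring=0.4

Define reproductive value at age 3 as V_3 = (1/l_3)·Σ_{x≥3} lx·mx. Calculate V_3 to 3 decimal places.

1.376

lx = nx/n0 = nx/250: 1, 0.94, 0.852, 0.632, 0.12
lx·mx for x ≥ 3: 0.8216, 0.048 → sum = 0.8696
V_3 = 0.8696 / l_3 = 0.8696 / 0.632 = 1.375949… → 1.376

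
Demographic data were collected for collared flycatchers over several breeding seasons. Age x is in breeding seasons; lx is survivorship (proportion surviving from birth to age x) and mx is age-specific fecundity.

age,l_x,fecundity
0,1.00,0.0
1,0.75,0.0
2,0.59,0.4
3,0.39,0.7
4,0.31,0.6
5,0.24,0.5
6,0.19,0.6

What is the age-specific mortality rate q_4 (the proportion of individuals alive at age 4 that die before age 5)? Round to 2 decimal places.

0.23

q_4 = (l_4 − l_5) / l_4 = (0.31 − 0.24) / 0.31
     = 0.07 / 0.31 = 0.225806… → 0.23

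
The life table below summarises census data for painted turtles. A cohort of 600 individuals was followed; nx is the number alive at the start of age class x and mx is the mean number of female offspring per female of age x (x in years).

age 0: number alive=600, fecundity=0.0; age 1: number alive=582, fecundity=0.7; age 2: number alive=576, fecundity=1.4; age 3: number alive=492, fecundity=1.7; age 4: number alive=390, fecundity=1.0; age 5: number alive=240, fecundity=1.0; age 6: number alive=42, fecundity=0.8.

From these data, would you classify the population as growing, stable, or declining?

growing

lx = nx/n0 = nx/600: 1, 0.97, 0.96, 0.82, 0.65, 0.4, 0.07
R0 = Σ lx·mx = 0 + 0.679 + 1.344 + 1.394 + 0.65 + 0.4 + 0.056 = 4.523
R0 > 1, so the population is growing.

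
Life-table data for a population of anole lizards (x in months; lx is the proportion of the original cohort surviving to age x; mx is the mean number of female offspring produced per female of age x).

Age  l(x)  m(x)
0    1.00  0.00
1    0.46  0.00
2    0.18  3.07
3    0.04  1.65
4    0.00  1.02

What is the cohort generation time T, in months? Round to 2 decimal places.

2.11

lx·mx: 0, 0, 0.5526, 0.066, 0 → R0 = 0.6186
x·lx·mx: 0, 0, 1.1052, 0.198, 0 → Σ = 1.3032
T = 1.3032 / 0.6186 = 2.106693… → 2.11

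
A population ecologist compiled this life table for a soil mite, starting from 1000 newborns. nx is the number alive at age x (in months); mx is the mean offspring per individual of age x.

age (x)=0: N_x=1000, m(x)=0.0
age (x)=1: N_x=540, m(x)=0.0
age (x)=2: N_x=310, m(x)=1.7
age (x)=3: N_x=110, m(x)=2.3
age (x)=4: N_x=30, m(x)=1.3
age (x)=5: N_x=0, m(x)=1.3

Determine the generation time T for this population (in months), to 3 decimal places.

lx = nx/n0 = nx/1000: 1, 0.54, 0.31, 0.11, 0.03, 0
lx·mx: 0, 0, 0.527, 0.253, 0.039, 0 → R0 = 0.819
x·lx·mx: 0, 0, 1.054, 0.759, 0.156, 0 → Σ = 1.969
T = 1.969 / 0.819 = 2.404151… → 2.404

2.404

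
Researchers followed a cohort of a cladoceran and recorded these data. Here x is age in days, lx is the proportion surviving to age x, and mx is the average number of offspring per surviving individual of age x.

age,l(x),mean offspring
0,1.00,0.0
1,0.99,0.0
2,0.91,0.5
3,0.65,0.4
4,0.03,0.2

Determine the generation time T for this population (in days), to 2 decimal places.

lx·mx: 0, 0, 0.455, 0.26, 0.006 → R0 = 0.721
x·lx·mx: 0, 0, 0.91, 0.78, 0.024 → Σ = 1.714
T = 1.714 / 0.721 = 2.377254… → 2.38

2.38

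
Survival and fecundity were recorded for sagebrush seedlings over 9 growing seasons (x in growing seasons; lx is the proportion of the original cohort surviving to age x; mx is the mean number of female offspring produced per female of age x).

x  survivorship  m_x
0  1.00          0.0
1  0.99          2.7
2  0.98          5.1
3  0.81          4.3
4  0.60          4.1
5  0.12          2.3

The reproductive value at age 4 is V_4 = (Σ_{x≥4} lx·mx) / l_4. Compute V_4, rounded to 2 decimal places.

lx·mx for x ≥ 4: 2.46, 0.276 → sum = 2.736
V_4 = 2.736 / l_4 = 2.736 / 0.6 = 4.56 → 4.56

4.56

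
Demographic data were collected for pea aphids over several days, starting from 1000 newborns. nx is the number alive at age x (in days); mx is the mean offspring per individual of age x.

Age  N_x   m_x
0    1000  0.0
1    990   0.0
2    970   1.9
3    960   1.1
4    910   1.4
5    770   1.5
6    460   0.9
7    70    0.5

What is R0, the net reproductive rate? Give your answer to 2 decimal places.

lx = nx/n0 = nx/1000: 1, 0.99, 0.97, 0.96, 0.91, 0.77, 0.46, 0.07
lx·mx by age: 0, 0, 1.843, 1.056, 1.274, 1.155, 0.414, 0.035
R0 = Σ lx·mx = 5.777 → 5.78

5.78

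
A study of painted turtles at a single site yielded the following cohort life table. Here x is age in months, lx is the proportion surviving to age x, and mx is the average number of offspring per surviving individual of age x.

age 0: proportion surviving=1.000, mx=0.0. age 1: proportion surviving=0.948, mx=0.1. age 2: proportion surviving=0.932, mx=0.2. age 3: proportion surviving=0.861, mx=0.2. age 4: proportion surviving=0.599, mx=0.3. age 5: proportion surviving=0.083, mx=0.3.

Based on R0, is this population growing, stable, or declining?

R0 = Σ lx·mx = 0 + 0.0948 + 0.1864 + 0.1722 + 0.1797 + 0.0249 = 0.658
R0 < 1, so the population is declining.

declining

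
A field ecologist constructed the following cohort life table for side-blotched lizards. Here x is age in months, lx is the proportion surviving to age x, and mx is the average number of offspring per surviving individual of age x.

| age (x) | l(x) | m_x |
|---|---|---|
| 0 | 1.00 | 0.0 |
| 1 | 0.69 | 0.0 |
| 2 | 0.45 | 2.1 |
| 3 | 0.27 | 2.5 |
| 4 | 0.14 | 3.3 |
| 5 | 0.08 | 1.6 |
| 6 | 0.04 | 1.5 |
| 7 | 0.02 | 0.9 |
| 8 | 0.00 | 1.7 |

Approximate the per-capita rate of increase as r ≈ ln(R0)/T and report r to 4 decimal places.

0.2749

R0 = Σ lx·mx = 0 + 0 + 0.945 + 0.675 + 0.462 + 0.128 + 0.06 + 0.018 + 0 = 2.288
Σ x·lx·mx = 6.889; T = 6.889/2.288 = 3.01093…
r ≈ ln(R0)/T = ln(2.288)/3.01093… = 0.274891… → 0.2749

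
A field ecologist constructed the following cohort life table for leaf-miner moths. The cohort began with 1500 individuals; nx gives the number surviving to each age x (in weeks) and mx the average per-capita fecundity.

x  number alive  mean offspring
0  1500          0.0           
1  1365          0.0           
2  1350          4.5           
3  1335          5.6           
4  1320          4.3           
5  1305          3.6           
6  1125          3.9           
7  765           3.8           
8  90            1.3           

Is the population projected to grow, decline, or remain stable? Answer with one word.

lx = nx/n0 = nx/1500: 1, 0.91, 0.9, 0.89, 0.88, 0.87, 0.75, 0.51, 0.06
R0 = Σ lx·mx = 0 + 0 + 4.05 + 4.984 + 3.784 + 3.132 + 2.925 + 1.938 + 0.078 = 20.891
R0 > 1, so the population is growing.

growing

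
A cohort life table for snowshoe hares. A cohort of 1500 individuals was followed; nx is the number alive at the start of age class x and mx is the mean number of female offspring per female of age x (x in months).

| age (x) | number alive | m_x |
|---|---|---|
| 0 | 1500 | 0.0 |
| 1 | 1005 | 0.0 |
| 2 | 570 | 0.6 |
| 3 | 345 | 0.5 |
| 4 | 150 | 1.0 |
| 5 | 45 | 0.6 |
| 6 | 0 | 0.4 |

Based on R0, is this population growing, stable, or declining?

declining

lx = nx/n0 = nx/1500: 1, 0.67, 0.38, 0.23, 0.1, 0.03, 0
R0 = Σ lx·mx = 0 + 0 + 0.228 + 0.115 + 0.1 + 0.018 + 0 = 0.461
R0 < 1, so the population is declining.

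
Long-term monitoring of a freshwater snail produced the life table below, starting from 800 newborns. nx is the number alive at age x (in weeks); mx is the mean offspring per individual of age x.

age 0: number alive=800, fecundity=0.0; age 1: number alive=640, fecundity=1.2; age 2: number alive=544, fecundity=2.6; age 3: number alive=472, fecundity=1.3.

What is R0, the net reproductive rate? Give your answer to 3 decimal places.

3.495

lx = nx/n0 = nx/800: 1, 0.8, 0.68, 0.59
lx·mx by age: 0, 0.96, 1.768, 0.767
R0 = Σ lx·mx = 3.495 → 3.495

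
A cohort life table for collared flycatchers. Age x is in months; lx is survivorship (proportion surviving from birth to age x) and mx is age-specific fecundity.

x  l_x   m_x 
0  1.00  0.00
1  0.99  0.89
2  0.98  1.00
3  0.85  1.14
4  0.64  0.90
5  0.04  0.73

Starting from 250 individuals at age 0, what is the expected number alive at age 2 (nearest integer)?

245

Expected survivors = N0 · l_2 = 250 × 0.98 = 245 → 245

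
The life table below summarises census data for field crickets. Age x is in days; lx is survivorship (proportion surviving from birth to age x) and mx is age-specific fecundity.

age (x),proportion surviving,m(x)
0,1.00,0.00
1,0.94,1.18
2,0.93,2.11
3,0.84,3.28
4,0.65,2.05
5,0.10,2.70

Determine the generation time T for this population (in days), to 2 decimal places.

2.69

lx·mx: 0, 1.1092, 1.9623, 2.7552, 1.3325, 0.27 → R0 = 7.4292
x·lx·mx: 0, 1.1092, 3.9246, 8.2656, 5.33, 1.35 → Σ = 19.9794
T = 19.9794 / 7.4292 = 2.689307… → 2.69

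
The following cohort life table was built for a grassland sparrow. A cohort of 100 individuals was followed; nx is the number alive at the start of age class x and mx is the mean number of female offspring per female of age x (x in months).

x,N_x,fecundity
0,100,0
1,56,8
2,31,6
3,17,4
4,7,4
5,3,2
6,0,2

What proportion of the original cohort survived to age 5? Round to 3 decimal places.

0.030

l_5 = n_5/n_0 = 3/100 = 0.03 → 0.030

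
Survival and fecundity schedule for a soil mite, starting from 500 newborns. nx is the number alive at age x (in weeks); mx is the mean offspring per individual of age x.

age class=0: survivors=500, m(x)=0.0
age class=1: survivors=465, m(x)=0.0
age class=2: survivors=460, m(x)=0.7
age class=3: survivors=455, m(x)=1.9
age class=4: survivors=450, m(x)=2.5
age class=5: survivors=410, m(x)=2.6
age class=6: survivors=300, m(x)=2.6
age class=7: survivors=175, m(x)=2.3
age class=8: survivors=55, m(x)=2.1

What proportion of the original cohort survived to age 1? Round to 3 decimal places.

l_1 = n_1/n_0 = 465/500 = 0.93 → 0.930

0.930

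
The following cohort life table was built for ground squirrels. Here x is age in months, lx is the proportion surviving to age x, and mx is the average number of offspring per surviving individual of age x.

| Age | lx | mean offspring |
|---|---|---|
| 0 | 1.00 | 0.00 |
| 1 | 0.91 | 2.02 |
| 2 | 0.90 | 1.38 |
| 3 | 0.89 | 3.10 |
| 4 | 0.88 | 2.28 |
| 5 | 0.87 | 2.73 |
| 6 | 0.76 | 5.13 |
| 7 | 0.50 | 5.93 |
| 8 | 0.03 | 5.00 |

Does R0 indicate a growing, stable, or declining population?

growing

R0 = Σ lx·mx = 0 + 1.8382 + 1.242 + 2.759 + 2.0064 + 2.3751 + 3.8988 + 2.965 + 0.15 = 17.2345
R0 > 1, so the population is growing.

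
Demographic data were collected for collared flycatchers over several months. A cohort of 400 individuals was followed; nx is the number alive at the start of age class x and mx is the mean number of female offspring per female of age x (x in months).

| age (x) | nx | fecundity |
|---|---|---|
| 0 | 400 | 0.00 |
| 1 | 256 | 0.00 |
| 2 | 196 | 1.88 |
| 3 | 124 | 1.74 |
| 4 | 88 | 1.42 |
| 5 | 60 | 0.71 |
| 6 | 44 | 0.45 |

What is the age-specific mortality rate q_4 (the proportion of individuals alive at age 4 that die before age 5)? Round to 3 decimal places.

0.318

lx = nx/n0 = nx/400: 1, 0.64, 0.49, 0.31, 0.22, 0.15, 0.11
q_4 = (l_4 − l_5) / l_4 = (0.22 − 0.15) / 0.22
     = 0.07 / 0.22 = 0.318182… → 0.318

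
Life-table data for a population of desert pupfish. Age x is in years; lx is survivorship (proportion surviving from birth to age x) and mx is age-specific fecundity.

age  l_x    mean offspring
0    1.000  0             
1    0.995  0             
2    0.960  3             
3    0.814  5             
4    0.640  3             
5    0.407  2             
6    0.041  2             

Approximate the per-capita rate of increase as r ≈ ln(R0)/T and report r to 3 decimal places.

0.737

R0 = Σ lx·mx = 0 + 0 + 2.88 + 4.07 + 1.92 + 0.814 + 0.082 = 9.766
Σ x·lx·mx = 30.212; T = 30.212/9.766 = 3.09359…
r ≈ ln(R0)/T = ln(9.766)/3.09359… = 0.73665… → 0.737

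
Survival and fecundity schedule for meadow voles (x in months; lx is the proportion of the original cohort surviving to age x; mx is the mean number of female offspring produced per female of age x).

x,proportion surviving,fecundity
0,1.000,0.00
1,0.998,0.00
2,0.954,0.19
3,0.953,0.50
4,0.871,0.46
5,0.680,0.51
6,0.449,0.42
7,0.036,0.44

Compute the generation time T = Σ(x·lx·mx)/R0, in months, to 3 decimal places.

3.958

lx·mx: 0, 0, 0.18126, 0.4765, 0.40066, 0.3468, 0.18858, 0.01584 → R0 = 1.60964
x·lx·mx: 0, 0, 0.36252, 1.4295, 1.60264, 1.734, 1.13148, 0.11088 → Σ = 6.37102
T = 6.37102 / 1.60964 = 3.95804… → 3.958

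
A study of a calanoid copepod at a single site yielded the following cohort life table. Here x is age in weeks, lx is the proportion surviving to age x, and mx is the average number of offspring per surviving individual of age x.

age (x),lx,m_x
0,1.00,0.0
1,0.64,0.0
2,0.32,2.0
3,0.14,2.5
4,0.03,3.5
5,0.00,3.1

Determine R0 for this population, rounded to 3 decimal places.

lx·mx by age: 0, 0, 0.64, 0.35, 0.105, 0
R0 = Σ lx·mx = 1.095 → 1.095

1.095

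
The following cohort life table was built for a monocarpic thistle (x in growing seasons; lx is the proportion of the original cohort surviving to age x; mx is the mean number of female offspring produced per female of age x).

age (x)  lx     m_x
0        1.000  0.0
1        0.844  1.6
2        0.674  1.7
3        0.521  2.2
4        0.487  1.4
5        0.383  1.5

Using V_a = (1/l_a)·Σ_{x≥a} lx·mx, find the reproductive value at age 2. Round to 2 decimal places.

5.26

lx·mx for x ≥ 2: 1.1458, 1.1462, 0.6818, 0.5745 → sum = 3.5483
V_2 = 3.5483 / l_2 = 3.5483 / 0.674 = 5.26454… → 5.26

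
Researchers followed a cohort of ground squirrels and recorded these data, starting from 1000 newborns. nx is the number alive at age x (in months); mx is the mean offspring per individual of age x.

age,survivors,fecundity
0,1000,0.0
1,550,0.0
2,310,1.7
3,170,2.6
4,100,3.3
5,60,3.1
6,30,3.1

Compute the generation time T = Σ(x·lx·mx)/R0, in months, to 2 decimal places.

3.29

lx = nx/n0 = nx/1000: 1, 0.55, 0.31, 0.17, 0.1, 0.06, 0.03
lx·mx: 0, 0, 0.527, 0.442, 0.33, 0.186, 0.093 → R0 = 1.578
x·lx·mx: 0, 0, 1.054, 1.326, 1.32, 0.93, 0.558 → Σ = 5.188
T = 5.188 / 1.578 = 3.287706… → 3.29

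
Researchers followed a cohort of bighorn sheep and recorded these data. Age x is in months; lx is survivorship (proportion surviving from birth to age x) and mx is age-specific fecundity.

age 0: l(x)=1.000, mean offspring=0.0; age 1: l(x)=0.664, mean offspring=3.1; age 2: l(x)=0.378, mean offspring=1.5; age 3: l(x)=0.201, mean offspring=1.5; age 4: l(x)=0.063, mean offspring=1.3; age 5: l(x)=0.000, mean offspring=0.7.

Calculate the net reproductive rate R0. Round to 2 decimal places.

3.01

lx·mx by age: 0, 2.0584, 0.567, 0.3015, 0.0819, 0
R0 = Σ lx·mx = 3.0088 → 3.01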